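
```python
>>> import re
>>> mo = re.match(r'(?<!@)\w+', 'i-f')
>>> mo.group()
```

'i'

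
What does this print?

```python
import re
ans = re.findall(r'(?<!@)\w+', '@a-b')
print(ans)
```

['b']

`(?!…)`/`(?<!…)` only lets a position through if the neighbouring text does NOT match; no characters are consumed.
Scanning left to right: at [3:4] → 'b'.
No capturing groups, so `findall` returns the 1 full match string.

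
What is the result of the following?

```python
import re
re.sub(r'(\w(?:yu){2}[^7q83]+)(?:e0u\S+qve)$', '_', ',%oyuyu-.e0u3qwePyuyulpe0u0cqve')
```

This matches a word character, then the literal 'yu' repeated 2 times, then one or more of any character except [7q83] (captured); then the literal 'e0u', then one or more of a non-whitespace character, then the literal 'qve' (non-capturing group); then anchored at the end.
Matches: at [2:31] → 'oyuyu-.e0u3qwePyuyulpe0u0cqve'.
`sub` substitutes '_' at each match site.

',%_'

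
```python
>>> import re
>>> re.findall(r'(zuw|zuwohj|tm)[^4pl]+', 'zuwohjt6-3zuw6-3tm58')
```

['zuw']

Branches in `(...|...)` are attempted left-to-right; the first branch that allows the whole pattern to succeed is taken.
One capturing group, so `findall` returns just the captured substring from the one match — 1 in all.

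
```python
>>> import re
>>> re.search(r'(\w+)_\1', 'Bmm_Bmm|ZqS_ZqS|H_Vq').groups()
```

('Bmm',)

A backreference is literal: `\1` must see the identical characters the first group matched.
`search` walks the string left to right and returns the first match it finds.
The match spans [0:7] → 'Bmm_Bmm'.
Captured: group 1 = 'Bmm'.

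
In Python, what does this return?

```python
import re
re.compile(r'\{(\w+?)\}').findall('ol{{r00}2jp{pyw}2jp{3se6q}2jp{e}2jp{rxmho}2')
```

`findall` collects group 1 from each match (5 total).

['r00', 'pyw', '3se6q', 'e', 'rxmho']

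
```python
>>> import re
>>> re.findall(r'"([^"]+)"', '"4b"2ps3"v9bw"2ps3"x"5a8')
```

Walking the string: at [0:4] match '"4b"', group 1 = '4b'; at [8:14] match '"v9bw"', group 1 = 'v9bw'; at [18:21] match '"x"', group 1 = 'x'.
`findall` collects group 1 from each match (3 total).

['4b', 'v9bw', 'x']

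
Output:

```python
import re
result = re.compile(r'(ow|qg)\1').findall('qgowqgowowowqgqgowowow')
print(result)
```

['ow', 'qg', 'ow']

The backreference `\1` re-matches whatever the first group consumed, character for character.
Matches: at [6:10] match 'owow', group 1 = 'ow'; at [12:16] match 'qgqg', group 1 = 'qg'; at [16:20] match 'owow', group 1 = 'ow'.
One capturing group, so `findall` returns just the captured substring from each match — 3 in all.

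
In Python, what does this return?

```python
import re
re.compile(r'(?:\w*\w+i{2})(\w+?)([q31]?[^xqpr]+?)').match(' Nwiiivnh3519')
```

None

`re.match` only tries the pattern at the start of the string.
Here position 0 doesn't satisfy it, so the call returns None.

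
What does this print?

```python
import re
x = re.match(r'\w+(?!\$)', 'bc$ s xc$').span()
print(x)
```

(0, 1)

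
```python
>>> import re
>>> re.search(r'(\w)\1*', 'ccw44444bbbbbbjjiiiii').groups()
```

The match spans [0:2] → 'cc'.
Captured: group 1 = 'c'.

('c',)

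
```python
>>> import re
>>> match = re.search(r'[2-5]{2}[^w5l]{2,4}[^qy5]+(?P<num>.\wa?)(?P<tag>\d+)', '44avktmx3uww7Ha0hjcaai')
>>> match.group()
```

This matches exactly 2 of a character in [2-5], then 2 to 4 of any character except [w5l]; then one or more of any character except [qy5]; then any character, then a word character, then optionally a literal 'a' (captured as 'num'); then one or more of a digit (captured as 'tag').
`search` walks the string left to right and returns the first match it finds.
The match spans [0:16] → '44avktmx3uww7Ha0'.
Captured: group 1 = 'Ha', group 2 = '0'.

'44avktmx3uww7Ha0'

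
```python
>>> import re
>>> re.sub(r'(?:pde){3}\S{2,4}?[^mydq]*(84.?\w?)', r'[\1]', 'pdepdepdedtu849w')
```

`\1` in the replacement pulls in group 1's text for each match.

'[849w]'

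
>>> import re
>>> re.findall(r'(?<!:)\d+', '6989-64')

Because the assertion is negative and zero-width, positions next to the forbidden text are skipped.
Since nothing is captured, `findall` lists the 2 matched substrings directly.

['6989', '64']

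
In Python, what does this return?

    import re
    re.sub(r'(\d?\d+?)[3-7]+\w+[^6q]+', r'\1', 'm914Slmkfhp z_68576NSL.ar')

'm9168'

Each match is replaced using the text its own group 1 captured.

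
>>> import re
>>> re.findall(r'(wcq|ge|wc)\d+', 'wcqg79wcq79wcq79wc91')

Scanning left to right: at [6:11] match 'wcq79', group 1 = 'wcq'; at [11:16] match 'wcq79', group 1 = 'wcq'; at [16:20] match 'wc91', group 1 = 'wc'.
One capturing group, so `findall` returns just the captured substring from each match — 3 in all.

['wcq', 'wcq', 'wc']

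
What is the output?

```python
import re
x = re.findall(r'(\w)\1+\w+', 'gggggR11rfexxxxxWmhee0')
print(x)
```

After group 1 captures some text, `\1` only succeeds where that same text appears again.
One capturing group, so `findall` returns just the captured substring from the one match — 1 in all.

['g']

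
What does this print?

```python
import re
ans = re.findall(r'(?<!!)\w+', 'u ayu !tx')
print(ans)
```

The negative lookahead/lookbehind blocks any match where the forbidden context is present.
Since nothing is captured, `findall` lists the 3 matched substrings directly.

['u', 'ayu', 'x']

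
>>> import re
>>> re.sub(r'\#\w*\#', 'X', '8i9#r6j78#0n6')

'8i9X0n6'

Every occurrence is swapped for 'X'.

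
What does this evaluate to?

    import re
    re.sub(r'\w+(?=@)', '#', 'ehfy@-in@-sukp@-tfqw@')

The lookaround is zero-width — it requires the adjacent text to match without consuming it, so the asserted text isn't part of the match.
Each match is replaced by '#'.

'#@-#@-#@-#@'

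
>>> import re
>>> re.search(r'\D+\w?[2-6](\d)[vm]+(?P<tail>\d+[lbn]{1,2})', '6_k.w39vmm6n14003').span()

(1, 12)

Pattern: one or more of a non-digit, then optionally a word character, then a character in [2-6]; then a digit (captured); then one or more of one of [vm]; then one or more of a digit, then 1 to 2 of one of [lbn] (captured as 'tail').
The match spans [1:12] → '_k.w39vmm6n'.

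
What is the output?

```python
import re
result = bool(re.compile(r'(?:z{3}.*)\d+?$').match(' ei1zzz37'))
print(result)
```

False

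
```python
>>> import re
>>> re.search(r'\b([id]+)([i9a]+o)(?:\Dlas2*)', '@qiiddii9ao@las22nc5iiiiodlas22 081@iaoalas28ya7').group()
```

The pattern matches a word boundary (`\b`, zero-width); then one or more of one of [id] (captured); then one or more of one of [i9a], then a literal 'o' (captured); then a non-digit, then the literal 'las', then zero or more of the literal '2' (non-capturing group).
The match spans [36:44] → 'iaoalas2'.

'iaoalas2'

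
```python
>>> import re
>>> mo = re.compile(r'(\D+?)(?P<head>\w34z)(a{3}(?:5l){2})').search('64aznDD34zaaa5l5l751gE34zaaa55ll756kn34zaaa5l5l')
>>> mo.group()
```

'aznDD34zaaa5l5l'

The pattern matches one or more of a non-digit (lazy) (captured); then a word character, then the literal '34z' (captured as 'head'); then exactly 3 of a literal 'a', then the literal '5l' repeated 2 times (captured).
Unlike `match`, `search` isn't anchored — it looks for the pattern anywhere in the string.
The match spans [2:17] → 'aznDD34zaaa5l5l'.
Captured: group 1 = 'aznD', group 2 = 'D34z', group 3 = 'aaa5l5l'.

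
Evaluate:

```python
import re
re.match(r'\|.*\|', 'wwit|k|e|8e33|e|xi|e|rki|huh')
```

`re.match` only tries the pattern at the start of the string.
Here the pattern fails at index 0, so the call returns None.

None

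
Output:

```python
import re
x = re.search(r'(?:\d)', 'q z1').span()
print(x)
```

Pattern: a digit (non-capturing group).
`search` walks the string left to right and returns the first match it finds.
The match spans [3:4] → '1'.

(3, 4)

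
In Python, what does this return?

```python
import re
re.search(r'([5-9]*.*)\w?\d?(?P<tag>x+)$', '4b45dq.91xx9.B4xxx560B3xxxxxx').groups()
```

('4b45dq.91xx9.B4xxx560B3xxxxx', 'x')

Pattern: zero or more of a character in [5-9], then zero or more of any character (captured); then optionally a word character, then optionally a digit; then one or more of a literal 'x' (captured as 'tag'); then anchored at the end.
`search` walks the string left to right and returns the first match it finds.
The match spans [0:29] → '4b45dq.91xx9.B4xxx560B3xxxxxx'.
Captured: group 1 = '4b45dq.91xx9.B4xxx560B3xxxxx', group 2 = 'x'.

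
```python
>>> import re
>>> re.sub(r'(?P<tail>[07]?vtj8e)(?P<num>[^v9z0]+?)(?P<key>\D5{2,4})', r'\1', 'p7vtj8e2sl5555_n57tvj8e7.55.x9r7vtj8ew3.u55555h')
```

'p7vtj8e_n57tvj8e7.55.x9r7vtj8e5h'

Pattern: optionally one of [07], then the literal 'vt', then the literal 'j8e' (captured as 'tail'); then one or more of any character except [v9z0] (lazy) (captured as 'num'); then a non-digit, then 2 to 4 of the literal '5' (captured as 'key').
Matches: at [1:14] → '7vtj8e2sl5555'; at [31:45] → '7vtj8ew3.u5555'.
Each match is replaced using the text its own group 1 captured.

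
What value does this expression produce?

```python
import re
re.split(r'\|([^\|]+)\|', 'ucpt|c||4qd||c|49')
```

['ucpt', 'c', '', '4qd', '', 'c', '49']

Matches to split on: at [4:7] → '|c|'; at [7:12] → '|4qd|'; at [12:15] → '|c|'.
The group in the pattern means `split` returns the separators' captures alongside the pieces.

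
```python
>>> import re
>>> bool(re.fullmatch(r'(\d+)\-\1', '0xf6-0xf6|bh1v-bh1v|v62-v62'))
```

The backreference `\1` re-matches whatever the first group consumed, character for character.
`re.fullmatch` is like wrapping the pattern in `^…$` (in single-line mode).
Here there's no way to consume every character, so the call returns None, and `bool(None)` is False.

False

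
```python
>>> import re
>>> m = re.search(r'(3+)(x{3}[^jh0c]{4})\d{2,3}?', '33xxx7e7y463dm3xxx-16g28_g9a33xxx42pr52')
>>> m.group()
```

This matches one or more of a literal '3' (captured); then exactly 3 of the literal 'x', then exactly 4 of any character except [jh0c] (captured); then 2 to 3 of a digit (lazy).
`re.search` tries every starting position until one works.
The match spans [0:11] → '33xxx7e7y46'.
Captured: group 1 = '33', group 2 = 'xxx7e7y'.

'33xxx7e7y46'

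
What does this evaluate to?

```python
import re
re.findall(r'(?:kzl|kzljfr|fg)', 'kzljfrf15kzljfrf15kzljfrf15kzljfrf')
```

['kzl', 'kzl', 'kzl', 'kzl']

Branches in `(...|...)` are attempted left-to-right; the first branch that allows the whole pattern to succeed is taken.
Walking the string: at [0:3] → 'kzl'; at [9:12] → 'kzl'; at [18:21] → 'kzl'; at [27:30] → 'kzl'.
`findall` yields the raw match text (4 of them) because the pattern has no groups.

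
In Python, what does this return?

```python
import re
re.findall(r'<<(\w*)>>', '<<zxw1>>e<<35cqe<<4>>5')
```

['zxw1', '4']

Matches: at [0:8] match '<<zxw1>>', group 1 = 'zxw1'; at [16:21] match '<<4>>', group 1 = '4'.
`findall` collects group 1 from each match (2 total).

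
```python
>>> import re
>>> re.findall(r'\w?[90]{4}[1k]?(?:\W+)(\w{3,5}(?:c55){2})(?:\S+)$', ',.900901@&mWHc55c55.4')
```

['mWHc55c55']

Pattern: optionally a word character, then exactly 4 of one of [90], then optionally one of [1k]; then one or more of a non-word character (non-capturing group); then 3 to 5 of a word character, then the literal 'c55' repeated 2 times (captured); then one or more of a non-whitespace character (non-capturing group); then anchored at the end.
Because there's exactly one group, `findall` drops the full match and keeps group 1 from the one hit.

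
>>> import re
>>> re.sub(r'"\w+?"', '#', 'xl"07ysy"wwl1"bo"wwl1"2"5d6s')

Matches: at [2:9] → '"07ysy"'; at [13:17] → '"bo"'; at [21:24] → '"2"'.
Every occurrence is swapped for '#'.

'xl#wwl1#wwl1#5d6s'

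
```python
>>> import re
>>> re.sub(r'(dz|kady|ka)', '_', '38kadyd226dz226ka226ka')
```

'38_d226_226_226_'

`|` is ordered: at each position the engine commits to the first alternative that works.
Matches: at [2:6] → 'kady'; at [10:12] → 'dz'; at [15:17] → 'ka'; at [20:22] → 'ka'.
Each match is replaced by '_'.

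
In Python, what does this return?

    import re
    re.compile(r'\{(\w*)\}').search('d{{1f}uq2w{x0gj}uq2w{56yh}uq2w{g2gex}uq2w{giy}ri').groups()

`re.search` tries every starting position until one works.
The match spans [2:6] → '{1f}'.
Captured: group 1 = '1f'.

('1f',)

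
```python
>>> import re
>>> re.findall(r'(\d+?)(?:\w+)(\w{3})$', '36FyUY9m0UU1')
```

[('3', 'UU1')]

A `+?`/`*?`/`{m,n}?` starts at its minimum and grows only as far as needed for what follows to match.
`findall` packs the 2 group values into a tuple for every match.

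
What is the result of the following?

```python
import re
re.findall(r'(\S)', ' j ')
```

['j']

One capturing group, so `findall` returns just the captured substring from the one match — 1 in all.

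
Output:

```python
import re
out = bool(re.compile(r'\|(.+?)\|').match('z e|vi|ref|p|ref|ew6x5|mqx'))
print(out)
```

False

`match` is anchored at position 0; if the pattern doesn't fit there, it returns None.
Here the string doesn't start with a match, so the call returns None, and `bool(None)` is False.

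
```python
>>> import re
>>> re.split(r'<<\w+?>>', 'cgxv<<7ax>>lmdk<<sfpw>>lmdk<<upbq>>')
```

['cgxv', 'lmdk', 'lmdk', '']

Matches to split on: at [4:11] → '<<7ax>>'; at [15:23] → '<<sfpw>>'; at [27:35] → '<<upbq>>'.
The string is cut at each match, leaving 4 pieces.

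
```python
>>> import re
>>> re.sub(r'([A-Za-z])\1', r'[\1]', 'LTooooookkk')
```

The backreference `\1` re-matches whatever the first group consumed, character for character.
Matches: at [2:4] → 'oo'; at [4:6] → 'oo'; at [6:8] → 'oo'; at [8:10] → 'kk'.
`\1` in the replacement pulls in group 1's text for each match.

'LT[o][o][o][k]k'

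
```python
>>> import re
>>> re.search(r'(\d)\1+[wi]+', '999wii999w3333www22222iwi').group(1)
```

'9'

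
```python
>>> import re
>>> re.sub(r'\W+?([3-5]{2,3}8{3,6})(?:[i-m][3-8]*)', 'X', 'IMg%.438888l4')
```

'IMgX'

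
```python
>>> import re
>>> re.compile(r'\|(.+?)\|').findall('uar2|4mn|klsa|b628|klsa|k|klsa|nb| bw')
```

A non-greedy quantifier consumes as few characters as it can — just enough that the remainder of the pattern still matches from where it stops; whatever follows it matches normally.
With a single group, `findall` returns only what that group captured — 4 items.

['4mn', 'b628', 'k', 'nb']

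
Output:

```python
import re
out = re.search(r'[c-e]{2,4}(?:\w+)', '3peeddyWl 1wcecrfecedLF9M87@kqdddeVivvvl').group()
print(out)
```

The match spans [2:9] → 'eeddyWl'.

eeddyWl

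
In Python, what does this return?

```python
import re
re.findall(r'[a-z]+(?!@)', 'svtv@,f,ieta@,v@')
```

A negative assertion filters positions out without eating any characters.
Walking the string: at [0:3] → 'svt'; at [6:7] → 'f'; at [8:11] → 'iet'.
`findall` yields the raw match text (3 of them) because the pattern has no groups.

['svt', 'f', 'iet']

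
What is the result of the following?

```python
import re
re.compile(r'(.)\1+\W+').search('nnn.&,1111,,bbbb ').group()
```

After group 1 captures some text, `\1` only succeeds where that same text appears again.
Unlike `match`, `search` isn't anchored — it looks for the pattern anywhere in the string.
The match spans [0:6] → 'nnn.&,'.
Captured: group 1 = 'n'.

'nnn.&,'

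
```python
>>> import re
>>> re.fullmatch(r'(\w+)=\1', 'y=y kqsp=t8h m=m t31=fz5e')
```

None

`\1` is not a pattern — it's the concrete string captured by group 1, re-applied verbatim.
`fullmatch` succeeds only if the pattern covers the string from start to end.
Here there's no way to consume every character, so the call returns None.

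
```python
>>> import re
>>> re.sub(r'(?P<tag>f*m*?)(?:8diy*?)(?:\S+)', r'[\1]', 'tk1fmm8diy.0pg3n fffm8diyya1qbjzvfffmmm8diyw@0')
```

This matches zero or more of the literal 'f', then zero or more of the literal 'm' (lazy) (captured as 'tag'); then the literal '8di', then zero or more of a literal 'y' (lazy) (non-capturing group); then one or more of a non-whitespace character (non-capturing group).
Matches: at [3:16] → 'fmm8diy.0pg3n'; at [17:46] → 'fffm8diyya1qbjzvfffmmm8diyw@0'.
The replacement refers to a captured group, so each match is rewritten using its own captured text.

'tk1[fmm] [fffm]'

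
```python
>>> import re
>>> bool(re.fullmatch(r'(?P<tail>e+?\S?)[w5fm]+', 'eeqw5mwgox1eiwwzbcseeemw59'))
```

False

Pattern: one or more of a literal 'e' (lazy), then optionally a non-whitespace character (captured as 'tail'); then one or more of one of [w5fm].
`re.fullmatch` requires the pattern to consume the entire string.
Here there's no way to consume every character, so the call returns None, and `bool(None)` is False.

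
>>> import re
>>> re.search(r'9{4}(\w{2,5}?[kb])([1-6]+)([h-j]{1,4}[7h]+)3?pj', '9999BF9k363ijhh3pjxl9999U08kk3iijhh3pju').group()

'9999BF9k363ijhh3pj'

Pattern: exactly 4 of a literal '9'; then 2 to 5 of a word character (lazy), then one of [kb] (captured); then one or more of a character in [1-6] (captured); then 1 to 4 of a character in [h-j], then one or more of one of [7h] (captured); then optionally a literal '3', then the literal 'pj'.
`search` walks the string left to right and returns the first match it finds.
The match spans [0:18] → '9999BF9k363ijhh3pj'.
Captured: group 1 = 'BF9k', group 2 = '363', group 3 = 'ijhh'.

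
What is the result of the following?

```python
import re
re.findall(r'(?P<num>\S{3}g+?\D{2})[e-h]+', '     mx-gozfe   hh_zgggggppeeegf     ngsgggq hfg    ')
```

With the lazy modifier that quantifier settles for the fewest repetitions that let the rest of the pattern succeed (the atoms after it are unaffected and can still be greedy).
`findall` collects group 1 from each match (3 total).

['mx-goz', 'h_zggg', 'ngsgggq ']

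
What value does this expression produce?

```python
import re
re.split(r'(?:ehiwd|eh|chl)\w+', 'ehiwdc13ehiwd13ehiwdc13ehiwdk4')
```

Matches to split on: at [0:30] → 'ehiwdc13ehiwd13ehiwdc13ehiwdk4'.
`split` removes every match and returns the 2 fragments in between.

['', '']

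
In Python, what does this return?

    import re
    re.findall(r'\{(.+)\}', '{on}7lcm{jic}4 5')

['on}7lcm{jic']

With a single group, `findall` returns only what that group captured — 1 item.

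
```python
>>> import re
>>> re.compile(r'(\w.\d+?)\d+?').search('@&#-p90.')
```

The pattern matches a word character, then any character, then one or more of a digit (lazy) (captured); then one or more of a digit (lazy).
Here no position works, so the call returns None.

None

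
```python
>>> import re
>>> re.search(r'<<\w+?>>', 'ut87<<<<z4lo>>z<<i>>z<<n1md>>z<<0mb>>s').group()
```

The match spans [6:14] → '<<z4lo>>'.

'<<z4lo>>'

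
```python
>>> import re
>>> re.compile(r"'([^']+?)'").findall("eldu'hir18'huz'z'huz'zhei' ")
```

Walking the string: at [4:11] match "'hir18'", group 1 = 'hir18'; at [14:17] match "'z'", group 1 = 'z'; at [20:26] match "'zhei'", group 1 = 'zhei'.
With a single group, `findall` returns only what that group captured — 3 items.

['hir18', 'z', 'zhei']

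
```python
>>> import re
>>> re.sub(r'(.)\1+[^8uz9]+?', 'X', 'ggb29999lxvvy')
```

'X2XxX'

`\1` has to match the exact text group 1 already captured.
Matches: at [0:3] → 'ggb'; at [4:9] → '9999l'; at [10:13] → 'vvy'.
`sub` substitutes 'X' at each match site.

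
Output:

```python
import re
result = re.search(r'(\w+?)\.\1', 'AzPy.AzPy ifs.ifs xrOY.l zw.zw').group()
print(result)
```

After group 1 captures some text, `\1` only succeeds where that same text appears again.
Unlike `match`, `search` isn't anchored — it looks for the pattern anywhere in the string.
The match spans [0:9] → 'AzPy.AzPy'.
Captured: group 1 = 'AzPy'.

AzPy.AzPy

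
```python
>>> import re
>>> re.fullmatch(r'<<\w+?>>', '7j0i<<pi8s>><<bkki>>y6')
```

None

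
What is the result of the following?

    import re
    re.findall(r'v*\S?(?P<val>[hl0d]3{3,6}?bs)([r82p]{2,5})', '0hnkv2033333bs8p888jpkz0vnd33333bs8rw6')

This matches zero or more of the literal 'v', then optionally a non-whitespace character; then one of [hl0d], then 3 to 6 of the literal '3' (lazy), then the literal 'bs' (captured as 'val'); then 2 to 5 of one of [r82p] (captured).
`findall` packs the 2 group values into a tuple for every match.

[('033333bs', '8p888'), ('d33333bs', '8r')]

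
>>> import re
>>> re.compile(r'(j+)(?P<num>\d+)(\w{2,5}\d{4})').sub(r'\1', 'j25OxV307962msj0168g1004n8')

'jmsjn8'

This matches one or more of a literal 'j' (captured); then one or more of a digit (captured as 'num'); then 2 to 5 of a word character, then exactly 4 of a digit (captured).
The replacement refers to a captured group, so each match is rewritten using its own captured text.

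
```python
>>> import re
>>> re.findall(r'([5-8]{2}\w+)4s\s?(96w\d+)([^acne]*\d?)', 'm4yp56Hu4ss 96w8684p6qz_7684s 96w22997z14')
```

[('8684p6qz_768', '96w22997', 'z14')]

Pattern: exactly 2 of a character in [5-8], then one or more of a word character (captured); then the literal '4s', then optionally whitespace; then the literal '96w', then one or more of a digit (captured); then zero or more of any character except [acne], then optionally a digit (captured).
`findall` packs the 3 group values into a tuple for every match.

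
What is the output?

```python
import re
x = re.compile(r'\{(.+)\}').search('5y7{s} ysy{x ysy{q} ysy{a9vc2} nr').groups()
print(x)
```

('s} ysy{x ysy{q} ysy{a9vc2',)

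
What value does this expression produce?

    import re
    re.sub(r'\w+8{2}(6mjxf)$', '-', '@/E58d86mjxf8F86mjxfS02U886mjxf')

Pattern: one or more of a word character, then exactly 2 of the literal '8'; then the literal '6mj', then the literal 'xf' (captured); then anchored at the end.
Matches: at [2:31] → 'E58d86mjxf8F86mjxfS02U886mjxf'.
Each match is replaced by '-'.

'@/-'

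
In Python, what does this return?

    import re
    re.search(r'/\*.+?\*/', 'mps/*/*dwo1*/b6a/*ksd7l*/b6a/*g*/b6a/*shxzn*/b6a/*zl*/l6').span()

(3, 13)

The `?` after the quantifier makes it lazy — it takes as little as possible before letting the rest of the pattern try.
`re.search` scans for the first position where the pattern succeeds.
The match spans [3:13] → '/*/*dwo1*/'.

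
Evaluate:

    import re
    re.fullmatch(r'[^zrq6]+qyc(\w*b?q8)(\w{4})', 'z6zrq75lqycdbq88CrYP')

This matches one or more of any character except [zrq6], then the literal 'qyc'; then zero or more of a word character, then optionally a literal 'b', then the literal 'q8' (captured); then exactly 4 of a word character (captured).
`fullmatch` succeeds only if the pattern covers the string from start to end.
Here the pattern can't cover the whole string, so the call returns None.

None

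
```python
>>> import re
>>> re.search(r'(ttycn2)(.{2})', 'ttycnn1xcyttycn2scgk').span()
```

(10, 18)

Pattern: the literal 'tty', then the literal 'cn2' (captured); then exactly 2 of any character (captured).
The match spans [10:18] → 'ttycn2sc'.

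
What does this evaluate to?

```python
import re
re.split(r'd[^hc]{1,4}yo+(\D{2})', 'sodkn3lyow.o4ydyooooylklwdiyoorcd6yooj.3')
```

The pattern matches the literal 'd', then 1 to 4 of any character except [hc], then a literal 'y'; then one or more of a literal 'o'; then exactly 2 of a non-digit (captured).
Matches to split on: at [2:11] → 'dkn3lyow.'; at [25:32] → 'diyoorc'; at [32:39] → 'd6yooj.'.
With a capturing group present, the delimiter's captured portion is kept in the result list.

['so', 'w.', 'o4ydyooooylklw', 'rc', '', 'j.', '3']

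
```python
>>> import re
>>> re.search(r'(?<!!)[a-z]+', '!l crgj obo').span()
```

(3, 7)

The negative lookaround is zero-width — it rules out positions where the adjacent text would match, without consuming anything.
The match spans [3:7] → 'crgj'.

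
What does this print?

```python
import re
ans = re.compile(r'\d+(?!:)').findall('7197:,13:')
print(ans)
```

['719', '1']

The negative lookaround is zero-width — it rules out positions where the adjacent text would match, without consuming anything.
Walking the string: at [0:3] → '719'; at [6:7] → '1'.
`findall` yields the raw match text (2 of them) because the pattern has no groups.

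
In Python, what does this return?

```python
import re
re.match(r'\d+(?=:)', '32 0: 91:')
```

`re.match` only tries the pattern at the start of the string.
Here position 0 doesn't satisfy it, so the call returns None.

None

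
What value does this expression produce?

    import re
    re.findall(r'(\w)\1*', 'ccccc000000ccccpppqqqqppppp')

The backreference `\1` re-matches whatever the first group consumed, character for character.
Because there's exactly one group, `findall` drops the full match and keeps group 1 from each hit.

['c', '0', 'c', 'p', 'q', 'p']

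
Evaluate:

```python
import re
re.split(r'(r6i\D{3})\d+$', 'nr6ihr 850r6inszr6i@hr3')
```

Pattern: the literal 'r6i', then exactly 3 of a non-digit (captured); then one or more of a digit; then anchored at the end.
Matches to split on: at [16:23] → 'r6i@hr3'.
The group in the pattern means `split` returns the separators' captures alongside the pieces.

['nr6ihr 850r6insz', 'r6i@hr', '']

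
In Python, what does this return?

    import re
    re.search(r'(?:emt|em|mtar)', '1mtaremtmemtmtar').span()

`re.search` tries every starting position until one works.
The match spans [1:5] → 'mtar'.

(1, 5)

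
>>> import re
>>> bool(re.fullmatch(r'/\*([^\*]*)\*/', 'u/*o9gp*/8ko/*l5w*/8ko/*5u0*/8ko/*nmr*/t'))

`re.fullmatch` requires the pattern to consume the entire string.
Here the string isn't matched end-to-end, so the call returns None, and `bool(None)` is False.

False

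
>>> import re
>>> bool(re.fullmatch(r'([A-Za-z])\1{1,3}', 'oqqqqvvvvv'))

For `fullmatch`, every character of the input must be accounted for by the pattern.
Here the pattern can't cover the whole string, so the call returns None, and `bool(None)` is False.

False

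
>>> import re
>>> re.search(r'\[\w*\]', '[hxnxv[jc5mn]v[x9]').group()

Unlike `match`, `search` isn't anchored — it looks for the pattern anywhere in the string.
The match spans [6:13] → '[jc5mn]'.

'[jc5mn]'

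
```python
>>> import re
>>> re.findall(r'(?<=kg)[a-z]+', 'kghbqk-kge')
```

['hbqk', 'e']

The positive lookaround only admits positions where the adjacent text matches; those characters stay outside the span.
No capturing groups, so `findall` returns the 2 full match strings.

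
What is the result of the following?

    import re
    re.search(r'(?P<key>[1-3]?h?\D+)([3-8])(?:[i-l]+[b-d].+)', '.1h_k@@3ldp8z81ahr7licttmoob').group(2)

Pattern: optionally a character in [1-3], then optionally the literal 'h', then one or more of a non-digit (captured as 'key'); then a character in [3-8] (captured); then one or more of a character in [i-l], then a character in [b-d], then one or more of any character (non-capturing group).
Unlike `match`, `search` isn't anchored — it looks for the pattern anywhere in the string.
The match spans [1:28] → '1h_k@@3ldp8z81ahr7licttmoob'.
Captured: group 1 = '1h_k@@', group 2 = '3'.

'3'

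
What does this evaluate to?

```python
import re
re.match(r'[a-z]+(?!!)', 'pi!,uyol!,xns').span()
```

With `match`, the pattern is implicitly anchored at the beginning.
The match spans [0:1] → 'p'.

(0, 1)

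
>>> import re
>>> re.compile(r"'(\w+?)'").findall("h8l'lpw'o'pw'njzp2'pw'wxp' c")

['lpw', 'pw', 'pw']

Walking the string: at [3:8] match "'lpw'", group 1 = 'lpw'; at [9:13] match "'pw'", group 1 = 'pw'; at [18:22] match "'pw'", group 1 = 'pw'.
`findall` collects group 1 from each match (3 total).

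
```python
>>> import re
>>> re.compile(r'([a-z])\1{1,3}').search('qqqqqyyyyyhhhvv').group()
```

The backreference `\1` re-matches whatever the first group consumed, character for character.
`re.search` scans for the first position where the pattern succeeds.
The match spans [0:4] → 'qqqq'.
Captured: group 1 = 'q'.

'qqqq'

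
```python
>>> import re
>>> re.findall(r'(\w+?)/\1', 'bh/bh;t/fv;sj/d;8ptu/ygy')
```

['bh']

A backreference is literal: `\1` must see the identical characters the first group matched.
Scanning left to right: at [0:5] match 'bh/bh', group 1 = 'bh'.
One capturing group, so `findall` returns just the captured substring from the one match — 1 in all.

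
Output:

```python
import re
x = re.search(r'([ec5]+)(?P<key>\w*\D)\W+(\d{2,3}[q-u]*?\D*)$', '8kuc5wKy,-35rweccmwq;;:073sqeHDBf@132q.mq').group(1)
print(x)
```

The match spans [28:41] → 'eHDBf@132q.mq'.
Captured: group 1 = 'e', group 2 = 'HDBf', group 3 = '132q.mq'.

e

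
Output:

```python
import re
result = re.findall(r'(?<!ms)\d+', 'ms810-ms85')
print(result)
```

Because the assertion is negative and zero-width, positions next to the forbidden text are skipped.
Matches: at [3:5] → '10'; at [9:10] → '5'.
Since nothing is captured, `findall` lists the 2 matched substrings directly.

['10', '5']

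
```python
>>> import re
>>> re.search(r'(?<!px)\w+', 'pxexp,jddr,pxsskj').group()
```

'pxexp'

A negative assertion filters positions out without eating any characters.
`re.search` scans for the first position where the pattern succeeds.
The match spans [0:5] → 'pxexp'.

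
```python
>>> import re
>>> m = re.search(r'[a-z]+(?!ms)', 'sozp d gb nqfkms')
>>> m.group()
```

'sozp'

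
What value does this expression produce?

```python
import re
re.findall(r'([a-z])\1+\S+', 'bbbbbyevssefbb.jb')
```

['b']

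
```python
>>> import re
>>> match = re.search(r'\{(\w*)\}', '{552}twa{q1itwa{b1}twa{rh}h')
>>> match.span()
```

(0, 5)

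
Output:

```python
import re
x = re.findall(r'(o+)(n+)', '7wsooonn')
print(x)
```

[('ooo', 'nn')]

The pattern matches one or more of a literal 'o' (captured); then one or more of a literal 'n' (captured).
Scanning left to right: at [3:8] match 'ooonn', groups = ('ooo', 'nn').
With 2 capturing groups, `findall` returns a 2-tuple per match.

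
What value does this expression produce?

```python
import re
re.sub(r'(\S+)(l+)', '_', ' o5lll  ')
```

' _  '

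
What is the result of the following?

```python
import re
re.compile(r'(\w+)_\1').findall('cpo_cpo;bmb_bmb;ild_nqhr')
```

`\1` is not a pattern — it's the concrete string captured by group 1, re-applied verbatim.
Because there's exactly one group, `findall` drops the full match and keeps group 1 from each hit.

['cpo', 'bmb']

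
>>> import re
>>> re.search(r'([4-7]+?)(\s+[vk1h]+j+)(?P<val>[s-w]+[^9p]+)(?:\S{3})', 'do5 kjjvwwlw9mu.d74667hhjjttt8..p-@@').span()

This matches one or more of a character in [4-7] (lazy) (captured); then one or more of whitespace, then one or more of one of [vk1h], then one or more of a literal 'j' (captured); then one or more of a character in [s-w], then one or more of any character except [9p] (captured as 'val'); then exactly 3 of a non-whitespace character (non-capturing group).
Unlike `match`, `search` isn't anchored — it looks for the pattern anywhere in the string.
The match spans [2:15] → '5 kjjvwwlw9mu'.
Captured: group 1 = '5', group 2 = ' kjj', group 3 = 'vwwlw'.

(2, 15)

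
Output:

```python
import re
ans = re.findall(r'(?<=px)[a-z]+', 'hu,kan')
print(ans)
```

[]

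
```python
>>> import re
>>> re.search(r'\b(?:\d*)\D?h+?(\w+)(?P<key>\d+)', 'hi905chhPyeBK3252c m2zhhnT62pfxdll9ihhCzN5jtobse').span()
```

The pattern matches a word boundary (`\b`, zero-width); then zero or more of a digit (non-capturing group); then optionally a non-digit, then one or more of the literal 'h' (lazy); then one or more of a word character (captured); then one or more of a digit (captured as 'key').
Unlike `match`, `search` isn't anchored — it looks for the pattern anywhere in the string.
The match spans [0:17] → 'hi905chhPyeBK3252'.
Captured: group 1 = 'i905chhPyeBK325', group 2 = '2'.

(0, 17)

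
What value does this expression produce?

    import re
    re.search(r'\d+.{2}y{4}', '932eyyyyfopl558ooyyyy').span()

(0, 8)

This matches one or more of a digit; then exactly 2 of any character, then exactly 4 of a literal 'y'.
`re.search` scans for the first position where the pattern succeeds.
The match spans [0:8] → '932eyyyy'.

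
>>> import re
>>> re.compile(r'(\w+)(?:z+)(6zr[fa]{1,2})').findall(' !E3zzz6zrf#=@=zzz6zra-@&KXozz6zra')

This matches one or more of a word character (captured); then one or more of a literal 'z' (non-capturing group); then the literal '6zr', then 1 to 2 of one of [fa] (captured).
Scanning left to right: at [2:11] match 'E3zzz6zrf', groups = ('E3zz', '6zrf'); at [15:22] match 'zzz6zra', groups = ('zz', '6zra'); at [25:34] match 'KXozz6zra', groups = ('KXoz', '6zra').
2 groups means each result is a tuple of 2 captured strings — 3 here.

[('E3zz', '6zrf'), ('zz', '6zra'), ('KXoz', '6zra')]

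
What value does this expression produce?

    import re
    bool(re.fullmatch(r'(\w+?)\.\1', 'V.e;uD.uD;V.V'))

`re.fullmatch` requires the pattern to consume the entire string.
Here the pattern can't cover the whole string, so the call returns None, and `bool(None)` is False.

False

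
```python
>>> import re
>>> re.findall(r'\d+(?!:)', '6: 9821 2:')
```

['9821']

The negative lookahead/lookbehind blocks any match where the forbidden context is present.
Scanning left to right: at [3:7] → '9821'.
`findall` yields the raw match text (1 of them) because the pattern has no groups.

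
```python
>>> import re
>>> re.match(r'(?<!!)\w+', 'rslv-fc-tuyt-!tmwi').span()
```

(0, 4)

A negative assertion filters positions out without eating any characters.
`match` is anchored at position 0; if the pattern doesn't fit there, it returns None.
The match spans [0:4] → 'rslv'.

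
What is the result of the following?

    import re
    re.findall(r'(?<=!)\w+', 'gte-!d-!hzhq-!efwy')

['d', 'hzhq', 'efwy']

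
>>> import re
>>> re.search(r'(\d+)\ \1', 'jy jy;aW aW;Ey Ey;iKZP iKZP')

The backreference `\1` re-matches whatever the first group consumed, character for character.
Unlike `match`, `search` isn't anchored — it looks for the pattern anywhere in the string.
Here no position works, so the call returns None.

None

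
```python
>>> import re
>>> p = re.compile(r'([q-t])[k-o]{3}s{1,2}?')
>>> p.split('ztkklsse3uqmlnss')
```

This matches a character in [q-t] (captured); then exactly 3 of a character in [k-o], then 1 to 2 of the literal 's' (lazy).
Matches to split on: at [1:6] → 'tkkls'; at [10:15] → 'qmlns'.
`re.split` interleaves the captured-group text with the surrounding fragments.

['z', 't', 'se3u', 'q', 's']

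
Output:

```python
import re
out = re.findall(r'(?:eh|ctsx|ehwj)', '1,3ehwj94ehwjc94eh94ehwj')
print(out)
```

Alternation tries branches left to right and keeps the first one that lets the overall match succeed at that position.
Since nothing is captured, `findall` lists the 4 matched substrings directly.

['eh', 'eh', 'eh', 'eh']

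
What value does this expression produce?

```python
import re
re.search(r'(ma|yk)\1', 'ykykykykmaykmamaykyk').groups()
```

('yk',)

After group 1 captures some text, `\1` only succeeds where that same text appears again.
`search` walks the string left to right and returns the first match it finds.
The match spans [0:4] → 'ykyk'.
Captured: group 1 = 'yk'.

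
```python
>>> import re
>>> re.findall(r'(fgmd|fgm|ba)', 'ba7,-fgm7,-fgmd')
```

['ba', 'fgm', 'fgmd']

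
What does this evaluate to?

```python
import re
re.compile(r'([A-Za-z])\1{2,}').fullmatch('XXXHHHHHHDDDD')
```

For `fullmatch`, every character of the input must be accounted for by the pattern.
Here the string isn't matched end-to-end, so the call returns None.

None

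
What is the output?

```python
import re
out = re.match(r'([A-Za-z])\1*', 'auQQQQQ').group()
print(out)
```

After group 1 captures some text, `\1` only succeeds where that same text appears again.
`match` is anchored at position 0; if the pattern doesn't fit there, it returns None.
The match spans [0:1] → 'a'.
Captured: group 1 = 'a'.

a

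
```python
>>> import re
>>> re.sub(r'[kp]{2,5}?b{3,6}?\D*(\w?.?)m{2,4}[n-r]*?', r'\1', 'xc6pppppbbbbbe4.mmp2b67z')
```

'xc64.p2b67z'

A non-greedy quantifier consumes as few characters as it can — just enough that the remainder of the pattern still matches from where it stops; whatever follows it matches normally.
Each match is replaced using the text its own group 1 captured.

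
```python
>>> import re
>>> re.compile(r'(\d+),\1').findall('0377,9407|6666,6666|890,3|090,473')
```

['6666']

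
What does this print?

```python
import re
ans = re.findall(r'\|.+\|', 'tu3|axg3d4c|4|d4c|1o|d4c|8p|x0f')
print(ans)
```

Scanning left to right: at [3:28] → '|axg3d4c|4|d4c|1o|d4c|8p|'.
With no groups in the pattern, `findall` gives back each whole match — 1 here.

['|axg3d4c|4|d4c|1o|d4c|8p|']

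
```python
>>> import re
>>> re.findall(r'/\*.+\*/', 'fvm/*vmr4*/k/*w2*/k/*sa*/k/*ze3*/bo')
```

['/*vmr4*/k/*w2*/k/*sa*/k/*ze3*/']

With no groups in the pattern, `findall` gives back each whole match — 1 here.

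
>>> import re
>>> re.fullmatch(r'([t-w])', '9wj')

`re.fullmatch` requires the pattern to consume the entire string.
Here the pattern can't cover the whole string, so the call returns None.

None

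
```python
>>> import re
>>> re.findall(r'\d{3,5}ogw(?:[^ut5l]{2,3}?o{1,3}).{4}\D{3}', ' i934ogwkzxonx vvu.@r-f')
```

The pattern matches 3 to 5 of a digit, then the literal 'ogw'; then 2 to 3 of any character except [ut5l] (lazy), then 1 to 3 of the literal 'o' (non-capturing group); then exactly 4 of any character, then exactly 3 of a non-digit.
Since nothing is captured, `findall` lists the 1 matched substring directly.

['934ogwkzxonx vvu.']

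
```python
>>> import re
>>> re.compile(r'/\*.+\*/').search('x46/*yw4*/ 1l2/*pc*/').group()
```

'/*yw4*/ 1l2/*pc*/'

Unlike `match`, `search` isn't anchored — it looks for the pattern anywhere in the string.
The match spans [3:20] → '/*yw4*/ 1l2/*pc*/'.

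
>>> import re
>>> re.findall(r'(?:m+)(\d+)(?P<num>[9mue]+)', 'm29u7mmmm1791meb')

[('29', 'u'), ('1791', 'me')]

Pattern: one or more of a literal 'm' (non-capturing group); then one or more of a digit (captured); then one or more of one of [9mue] (captured as 'num').
Scanning left to right: at [0:4] match 'm29u', groups = ('29', 'u'); at [5:15] match 'mmmm1791me', groups = ('1791', 'me').
`findall` packs the 2 group values into a tuple for every match.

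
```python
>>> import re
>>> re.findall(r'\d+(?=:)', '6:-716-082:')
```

Lookahead/lookbehind check context without consuming it, so the matched span excludes the asserted characters.
Scanning left to right: at [0:1] → '6'; at [7:10] → '082'.
No capturing groups, so `findall` returns the 2 full match strings.

['6', '082']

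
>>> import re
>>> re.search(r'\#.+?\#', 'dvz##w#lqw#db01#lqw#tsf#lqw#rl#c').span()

Unlike `match`, `search` isn't anchored — it looks for the pattern anywhere in the string.
The match spans [3:7] → '##w#'.

(3, 7)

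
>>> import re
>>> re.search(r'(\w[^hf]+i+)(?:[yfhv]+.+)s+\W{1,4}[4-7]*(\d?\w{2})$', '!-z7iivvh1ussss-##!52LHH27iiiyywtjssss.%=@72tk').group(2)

'2tk'

This matches a word character, then one or more of any character except [hf], then one or more of the literal 'i' (captured); then one or more of one of [yfhv], then one or more of any character (non-capturing group); then one or more of the literal 's', then 1 to 4 of a non-word character, then zero or more of a character in [4-7]; then optionally a digit, then exactly 2 of a word character (captured); then anchored at the end.
Unlike `match`, `search` isn't anchored — it looks for the pattern anywhere in the string.
The match spans [2:46] → 'z7iivvh1ussss-##!52LHH27iiiyywtjssss.%=@72tk'.
Captured: group 1 = 'z7ii', group 2 = '2tk'.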